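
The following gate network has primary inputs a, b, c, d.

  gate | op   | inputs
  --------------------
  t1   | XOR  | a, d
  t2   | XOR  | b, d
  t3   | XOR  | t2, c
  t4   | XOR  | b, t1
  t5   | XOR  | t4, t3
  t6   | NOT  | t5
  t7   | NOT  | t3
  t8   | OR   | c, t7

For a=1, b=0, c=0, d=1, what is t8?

t2 = 0 XOR 1 = 1
t3 = 1 XOR 0 = 1
t7 = NOT 1 = 0
t8 = 0 OR 0 = 0

0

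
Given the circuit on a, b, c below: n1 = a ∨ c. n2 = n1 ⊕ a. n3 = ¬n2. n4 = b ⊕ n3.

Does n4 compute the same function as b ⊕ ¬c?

No

n1 = a ∨ c
n2 = n1 ⊕ a = (a ∨ c) ⊕ a
n3 = ¬n2 = ¬((a ∨ c) ⊕ a)
n4 = b ⊕ n3 = b ⊕ ¬((a ∨ c) ⊕ a)
At a=1, b=0, c=1: circuit gives 1, formula gives 0.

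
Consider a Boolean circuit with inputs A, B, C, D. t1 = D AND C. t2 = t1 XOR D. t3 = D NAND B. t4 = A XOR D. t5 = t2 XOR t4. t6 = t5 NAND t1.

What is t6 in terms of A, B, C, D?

t1 = D AND C
t2 = t1 XOR D = (D AND C) XOR D
t4 = A XOR D
t5 = t2 XOR t4 = ((D AND C) XOR D) XOR (A XOR D)
t6 = t5 NAND t1 = (((D AND C) XOR D) XOR (A XOR D)) NAND (D AND C)

(((D AND C) XOR D) XOR (A XOR D)) NAND (D AND C)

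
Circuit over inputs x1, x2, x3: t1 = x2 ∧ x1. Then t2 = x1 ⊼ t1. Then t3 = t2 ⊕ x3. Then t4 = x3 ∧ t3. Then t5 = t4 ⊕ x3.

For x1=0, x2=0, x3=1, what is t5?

1

t1 = 0 ∧ 0 = 0
t2 = 0 ⊼ 0 = 1
t3 = 1 ⊕ 1 = 0
t4 = 1 ∧ 0 = 0
t5 = 0 ⊕ 1 = 1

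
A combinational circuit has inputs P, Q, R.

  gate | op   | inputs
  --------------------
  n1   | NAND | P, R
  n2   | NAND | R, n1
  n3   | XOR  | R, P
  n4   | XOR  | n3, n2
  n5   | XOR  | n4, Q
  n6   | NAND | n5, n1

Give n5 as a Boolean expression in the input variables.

n1 = P NAND R
n2 = R NAND n1 = R NAND (P NAND R)
n3 = R XOR P
n4 = n3 XOR n2 = (R XOR P) XOR (R NAND (P NAND R))
n5 = n4 XOR Q = ((R XOR P) XOR (R NAND (P NAND R))) XOR Q

((R XOR P) XOR (R NAND (P NAND R))) XOR Q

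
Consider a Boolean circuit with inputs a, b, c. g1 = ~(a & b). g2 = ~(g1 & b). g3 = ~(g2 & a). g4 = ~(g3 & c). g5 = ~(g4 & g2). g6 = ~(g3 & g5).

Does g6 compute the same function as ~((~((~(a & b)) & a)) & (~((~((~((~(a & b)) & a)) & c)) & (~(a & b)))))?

g1 = ~(a & b)
g2 = ~(g1 & b) = ~((~(a & b)) & b)
g3 = ~(g2 & a) = ~((~((~(a & b)) & b)) & a)
g4 = ~(g3 & c) = ~((~((~((~(a & b)) & b)) & a)) & c)
g5 = ~(g4 & g2) = ~((~((~((~((~(a & b)) & b)) & a)) & c)) & (~((~(a & b)) & b)))
g6 = ~(g3 & g5) = ~((~((~((~(a & b)) & b)) & a)) & (~((~((~((~((~(a & b)) & b)) & a)) & c)) & (~((~(a & b)) & b)))))
At a=0, b=1, c=0: circuit gives 0, formula gives 1.

No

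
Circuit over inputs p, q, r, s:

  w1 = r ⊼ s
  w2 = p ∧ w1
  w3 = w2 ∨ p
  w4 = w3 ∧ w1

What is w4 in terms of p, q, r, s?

w1 = r ⊼ s
w2 = p ∧ w1 = p ∧ (r ⊼ s)
w3 = w2 ∨ p = (p ∧ (r ⊼ s)) ∨ p
w4 = w3 ∧ w1 = ((p ∧ (r ⊼ s)) ∨ p) ∧ (r ⊼ s)

((p ∧ (r ⊼ s)) ∨ p) ∧ (r ⊼ s)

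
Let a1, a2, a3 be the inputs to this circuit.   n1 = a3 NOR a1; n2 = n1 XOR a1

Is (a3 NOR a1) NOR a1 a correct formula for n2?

No

n1 = a3 NOR a1
n2 = n1 XOR a1 = (a3 NOR a1) XOR a1
At a1=0, a2=0, a3=0: circuit gives 1, formula gives 0.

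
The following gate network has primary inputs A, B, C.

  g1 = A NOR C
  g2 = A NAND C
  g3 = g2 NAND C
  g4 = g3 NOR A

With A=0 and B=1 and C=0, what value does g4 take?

0

g2 = 0 NAND 0 = 1
g3 = 1 NAND 0 = 1
g4 = 1 NOR 0 = 0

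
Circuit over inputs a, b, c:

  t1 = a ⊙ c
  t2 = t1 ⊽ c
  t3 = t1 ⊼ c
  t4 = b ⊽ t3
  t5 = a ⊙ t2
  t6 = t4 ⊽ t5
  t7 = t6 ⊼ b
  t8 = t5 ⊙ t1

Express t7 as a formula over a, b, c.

t1 = a ⊙ c
t2 = t1 ⊽ c = (a ⊙ c) ⊽ c
t3 = t1 ⊼ c = (a ⊙ c) ⊼ c
t4 = b ⊽ t3 = b ⊽ ((a ⊙ c) ⊼ c)
t5 = a ⊙ t2 = a ⊙ ((a ⊙ c) ⊽ c)
t6 = t4 ⊽ t5 = (b ⊽ ((a ⊙ c) ⊼ c)) ⊽ (a ⊙ ((a ⊙ c) ⊽ c))
t7 = t6 ⊼ b = ((b ⊽ ((a ⊙ c) ⊼ c)) ⊽ (a ⊙ ((a ⊙ c) ⊽ c))) ⊼ b

((b ⊽ ((a ⊙ c) ⊼ c)) ⊽ (a ⊙ ((a ⊙ c) ⊽ c))) ⊼ b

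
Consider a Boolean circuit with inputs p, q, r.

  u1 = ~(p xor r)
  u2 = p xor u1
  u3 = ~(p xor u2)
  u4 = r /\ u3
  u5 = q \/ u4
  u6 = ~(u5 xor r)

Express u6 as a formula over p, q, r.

u1 = ~(p xor r)
u2 = p xor u1 = p xor (~(p xor r))
u3 = ~(p xor u2) = ~(p xor (p xor (~(p xor r))))
u4 = r /\ u3 = r /\ (~(p xor (p xor (~(p xor r)))))
u5 = q \/ u4 = q \/ (r /\ (~(p xor (p xor (~(p xor r))))))
u6 = ~(u5 xor r) = ~((q \/ (r /\ (~(p xor (p xor (~(p xor r))))))) xor r)

~((q \/ (r /\ (~(p xor (p xor (~(p xor r))))))) xor r)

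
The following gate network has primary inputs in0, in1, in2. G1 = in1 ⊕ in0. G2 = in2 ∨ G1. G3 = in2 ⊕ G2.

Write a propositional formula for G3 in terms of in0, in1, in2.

G1 = in1 ⊕ in0
G2 = in2 ∨ G1 = in2 ∨ (in1 ⊕ in0)
G3 = in2 ⊕ G2 = in2 ⊕ (in2 ∨ (in1 ⊕ in0))

in2 ⊕ (in2 ∨ (in1 ⊕ in0))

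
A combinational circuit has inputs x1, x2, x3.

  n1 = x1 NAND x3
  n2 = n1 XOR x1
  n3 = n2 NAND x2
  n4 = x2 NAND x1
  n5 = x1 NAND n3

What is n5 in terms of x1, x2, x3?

x1 NAND (((x1 NAND x3) XOR x1) NAND x2)

n1 = x1 NAND x3
n2 = n1 XOR x1 = (x1 NAND x3) XOR x1
n3 = n2 NAND x2 = ((x1 NAND x3) XOR x1) NAND x2
n5 = x1 NAND n3 = x1 NAND (((x1 NAND x3) XOR x1) NAND x2)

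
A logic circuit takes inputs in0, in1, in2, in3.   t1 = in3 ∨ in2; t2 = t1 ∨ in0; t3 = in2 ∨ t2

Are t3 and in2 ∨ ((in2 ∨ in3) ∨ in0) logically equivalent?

Yes

t1 = in3 ∨ in2
t2 = t1 ∨ in0 = (in3 ∨ in2) ∨ in0
t3 = in2 ∨ t2 = in2 ∨ ((in3 ∨ in2) ∨ in0)
At in0=0, in1=0, in2=0, in3=0: circuit gives 0, formula gives 0.
At in0=0, in1=0, in2=0, in3=1: circuit gives 1, formula gives 1.
Agrees on all 16 inputs.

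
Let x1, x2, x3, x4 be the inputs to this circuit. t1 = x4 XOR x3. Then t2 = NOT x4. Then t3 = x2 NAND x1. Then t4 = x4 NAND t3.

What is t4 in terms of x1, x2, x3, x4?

x4 NAND (x2 NAND x1)

t3 = x2 NAND x1
t4 = x4 NAND t3 = x4 NAND (x2 NAND x1)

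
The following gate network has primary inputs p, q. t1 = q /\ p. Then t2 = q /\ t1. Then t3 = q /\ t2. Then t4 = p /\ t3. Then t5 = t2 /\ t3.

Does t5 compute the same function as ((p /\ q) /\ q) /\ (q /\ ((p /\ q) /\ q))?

Yes

t1 = q /\ p
t2 = q /\ t1 = q /\ (q /\ p)
t3 = q /\ t2 = q /\ (q /\ (q /\ p))
t5 = t2 /\ t3 = (q /\ (q /\ p)) /\ (q /\ (q /\ (q /\ p)))
At p=0, q=0: circuit gives 0, formula gives 0.
At p=1, q=1: circuit gives 1, formula gives 1.
Agrees on all 4 inputs.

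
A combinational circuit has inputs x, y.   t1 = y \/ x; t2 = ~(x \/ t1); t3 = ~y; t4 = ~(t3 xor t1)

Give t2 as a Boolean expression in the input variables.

t1 = y \/ x
t2 = ~(x \/ t1) = ~(x \/ (y \/ x))

~(x \/ (y \/ x))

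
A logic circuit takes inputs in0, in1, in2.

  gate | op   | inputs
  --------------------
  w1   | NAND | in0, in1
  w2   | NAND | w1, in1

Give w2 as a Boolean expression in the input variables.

w1 = in0 NAND in1
w2 = w1 NAND in1 = (in0 NAND in1) NAND in1

(in0 NAND in1) NAND in1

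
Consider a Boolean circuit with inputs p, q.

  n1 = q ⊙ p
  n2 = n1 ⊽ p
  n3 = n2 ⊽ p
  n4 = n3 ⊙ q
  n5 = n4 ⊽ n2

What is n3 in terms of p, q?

((q ⊙ p) ⊽ p) ⊽ p

n1 = q ⊙ p
n2 = n1 ⊽ p = (q ⊙ p) ⊽ p
n3 = n2 ⊽ p = ((q ⊙ p) ⊽ p) ⊽ p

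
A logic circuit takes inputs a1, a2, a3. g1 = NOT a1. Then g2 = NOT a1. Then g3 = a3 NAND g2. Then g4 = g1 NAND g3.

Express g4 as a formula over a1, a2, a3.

g1 = NOT a1
g2 = NOT a1
g3 = a3 NAND g2 = a3 NAND NOT a1
g4 = g1 NAND g3 = NOT a1 NAND (a3 NAND NOT a1)

NOT a1 NAND (a3 NAND NOT a1)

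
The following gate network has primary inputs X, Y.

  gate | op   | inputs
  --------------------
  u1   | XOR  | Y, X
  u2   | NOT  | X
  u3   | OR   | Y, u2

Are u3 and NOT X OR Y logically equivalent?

u2 = NOT X
u3 = Y OR u2 = Y OR NOT X
At X=1, Y=0: circuit gives 0, formula gives 0.
At X=0, Y=0: circuit gives 1, formula gives 1.
Agrees on all 4 inputs.

Yes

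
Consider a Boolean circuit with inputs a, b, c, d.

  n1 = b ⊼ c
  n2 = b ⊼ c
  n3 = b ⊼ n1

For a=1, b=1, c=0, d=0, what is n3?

0

n1 = 1 ⊼ 0 = 1
n3 = 1 ⊼ 1 = 0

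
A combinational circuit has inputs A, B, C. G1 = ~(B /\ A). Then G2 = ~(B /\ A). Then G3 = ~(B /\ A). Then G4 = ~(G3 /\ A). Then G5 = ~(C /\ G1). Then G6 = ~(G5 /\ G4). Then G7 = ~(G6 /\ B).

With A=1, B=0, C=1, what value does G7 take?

G1 = ~(0 /\ 1) = 1
G3 = ~(0 /\ 1) = 1
G4 = ~(1 /\ 1) = 0
G5 = ~(1 /\ 1) = 0
G6 = ~(0 /\ 0) = 1
G7 = ~(1 /\ 0) = 1

1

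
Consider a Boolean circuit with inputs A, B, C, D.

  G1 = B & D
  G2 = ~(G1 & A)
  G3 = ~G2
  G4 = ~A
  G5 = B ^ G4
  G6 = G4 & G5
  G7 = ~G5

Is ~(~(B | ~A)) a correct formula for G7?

No

G4 = ~A
G5 = B ^ G4 = B ^ ~A
G7 = ~G5 = ~(B ^ ~A)
At A=0, B=0, C=0, D=0: circuit gives 0, formula gives 1.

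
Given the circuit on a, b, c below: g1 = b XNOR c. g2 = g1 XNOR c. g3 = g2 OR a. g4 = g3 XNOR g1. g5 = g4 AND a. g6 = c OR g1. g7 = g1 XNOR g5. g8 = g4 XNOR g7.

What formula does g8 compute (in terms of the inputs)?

((((b XNOR c) XNOR c) OR a) XNOR (b XNOR c)) XNOR ((b XNOR c) XNOR (((((b XNOR c) XNOR c) OR a) XNOR (b XNOR c)) AND a))

g1 = b XNOR c
g2 = g1 XNOR c = (b XNOR c) XNOR c
g3 = g2 OR a = ((b XNOR c) XNOR c) OR a
g4 = g3 XNOR g1 = (((b XNOR c) XNOR c) OR a) XNOR (b XNOR c)
g5 = g4 AND a = ((((b XNOR c) XNOR c) OR a) XNOR (b XNOR c)) AND a
g7 = g1 XNOR g5 = (b XNOR c) XNOR (((((b XNOR c) XNOR c) OR a) XNOR (b XNOR c)) AND a)
g8 = g4 XNOR g7 = ((((b XNOR c) XNOR c) OR a) XNOR (b XNOR c)) XNOR ((b XNOR c) XNOR (((((b XNOR c) XNOR c) OR a) XNOR (b XNOR c)) AND a))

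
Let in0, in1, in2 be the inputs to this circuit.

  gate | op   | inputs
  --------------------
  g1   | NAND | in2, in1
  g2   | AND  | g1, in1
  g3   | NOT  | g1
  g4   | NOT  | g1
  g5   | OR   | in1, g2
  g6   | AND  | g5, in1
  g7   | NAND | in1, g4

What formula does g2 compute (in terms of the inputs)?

(in2 NAND in1) AND in1

g1 = in2 NAND in1
g2 = g1 AND in1 = (in2 NAND in1) AND in1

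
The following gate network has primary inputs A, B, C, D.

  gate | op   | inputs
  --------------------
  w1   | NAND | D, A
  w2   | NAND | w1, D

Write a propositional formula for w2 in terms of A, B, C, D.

(D NAND A) NAND D

w1 = D NAND A
w2 = w1 NAND D = (D NAND A) NAND D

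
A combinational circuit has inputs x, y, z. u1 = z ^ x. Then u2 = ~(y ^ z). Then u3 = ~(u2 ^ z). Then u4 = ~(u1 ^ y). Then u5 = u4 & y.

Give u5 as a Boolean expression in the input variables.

(~((z ^ x) ^ y)) & y

u1 = z ^ x
u4 = ~(u1 ^ y) = ~((z ^ x) ^ y)
u5 = u4 & y = (~((z ^ x) ^ y)) & y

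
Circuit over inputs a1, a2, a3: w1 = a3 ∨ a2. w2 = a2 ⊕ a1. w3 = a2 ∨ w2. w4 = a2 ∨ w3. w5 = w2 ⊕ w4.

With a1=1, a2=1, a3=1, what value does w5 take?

1

w2 = 1 ⊕ 1 = 0
w3 = 1 ∨ 0 = 1
w4 = 1 ∨ 1 = 1
w5 = 0 ⊕ 1 = 1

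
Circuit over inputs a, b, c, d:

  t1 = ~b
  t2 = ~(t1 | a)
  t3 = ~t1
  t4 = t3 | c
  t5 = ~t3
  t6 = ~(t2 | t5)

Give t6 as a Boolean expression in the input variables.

~((~(~b | a)) | ~~~b)

t1 = ~b
t2 = ~(t1 | a) = ~(~b | a)
t3 = ~t1 = ~~b
t5 = ~t3 = ~~~b
t6 = ~(t2 | t5) = ~((~(~b | a)) | ~~~b)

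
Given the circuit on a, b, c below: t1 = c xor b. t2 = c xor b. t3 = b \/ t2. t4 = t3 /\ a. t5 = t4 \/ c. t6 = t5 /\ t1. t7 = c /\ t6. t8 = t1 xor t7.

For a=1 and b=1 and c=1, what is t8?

0

t1 = 1 xor 1 = 0
t2 = 1 xor 1 = 0
t3 = 1 \/ 0 = 1
t4 = 1 /\ 1 = 1
t5 = 1 \/ 1 = 1
t6 = 1 /\ 0 = 0
t7 = 1 /\ 0 = 0
t8 = 0 xor 0 = 0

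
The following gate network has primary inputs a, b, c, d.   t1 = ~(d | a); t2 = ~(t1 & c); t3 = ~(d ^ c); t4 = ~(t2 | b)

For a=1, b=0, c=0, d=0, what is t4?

t1 = ~(0 | 1) = 0
t2 = ~(0 & 0) = 1
t4 = ~(1 | 0) = 0

0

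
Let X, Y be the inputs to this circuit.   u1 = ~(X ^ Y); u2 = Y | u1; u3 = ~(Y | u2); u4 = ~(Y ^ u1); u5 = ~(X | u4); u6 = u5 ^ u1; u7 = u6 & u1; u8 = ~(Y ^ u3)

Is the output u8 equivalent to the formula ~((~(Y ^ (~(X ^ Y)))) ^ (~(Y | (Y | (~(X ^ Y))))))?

u1 = ~(X ^ Y)
u2 = Y | u1 = Y | (~(X ^ Y))
u3 = ~(Y | u2) = ~(Y | (Y | (~(X ^ Y))))
u8 = ~(Y ^ u3) = ~(Y ^ (~(Y | (Y | (~(X ^ Y))))))
At X=0, Y=1: circuit gives 0, formula gives 1.

No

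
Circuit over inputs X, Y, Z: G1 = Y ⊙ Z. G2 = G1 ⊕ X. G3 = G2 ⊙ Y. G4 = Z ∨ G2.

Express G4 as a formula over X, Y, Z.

G1 = Y ⊙ Z
G2 = G1 ⊕ X = (Y ⊙ Z) ⊕ X
G4 = Z ∨ G2 = Z ∨ ((Y ⊙ Z) ⊕ X)

Z ∨ ((Y ⊙ Z) ⊕ X)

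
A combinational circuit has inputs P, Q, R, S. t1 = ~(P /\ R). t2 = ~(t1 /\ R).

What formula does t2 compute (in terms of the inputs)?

~((~(P /\ R)) /\ R)

t1 = ~(P /\ R)
t2 = ~(t1 /\ R) = ~((~(P /\ R)) /\ R)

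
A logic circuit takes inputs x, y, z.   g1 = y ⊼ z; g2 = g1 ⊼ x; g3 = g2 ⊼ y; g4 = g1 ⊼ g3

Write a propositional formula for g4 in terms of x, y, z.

(y ⊼ z) ⊼ (((y ⊼ z) ⊼ x) ⊼ y)

g1 = y ⊼ z
g2 = g1 ⊼ x = (y ⊼ z) ⊼ x
g3 = g2 ⊼ y = ((y ⊼ z) ⊼ x) ⊼ y
g4 = g1 ⊼ g3 = (y ⊼ z) ⊼ (((y ⊼ z) ⊼ x) ⊼ y)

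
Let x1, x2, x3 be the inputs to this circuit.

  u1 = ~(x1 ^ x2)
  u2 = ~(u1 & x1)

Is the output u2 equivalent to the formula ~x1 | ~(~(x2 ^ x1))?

Yes

u1 = ~(x1 ^ x2)
u2 = ~(u1 & x1) = ~((~(x1 ^ x2)) & x1)
At x1=1, x2=1, x3=0: circuit gives 0, formula gives 0.
At x1=0, x2=0, x3=0: circuit gives 1, formula gives 1.
Agrees on all 8 inputs.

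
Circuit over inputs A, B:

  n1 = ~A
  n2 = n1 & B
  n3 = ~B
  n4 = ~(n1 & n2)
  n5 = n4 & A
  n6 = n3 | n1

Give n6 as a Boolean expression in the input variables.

~B | ~A

n1 = ~A
n3 = ~B
n6 = n3 | n1 = ~B | ~A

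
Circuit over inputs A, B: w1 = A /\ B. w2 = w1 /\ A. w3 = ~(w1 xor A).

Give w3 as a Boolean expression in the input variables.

w1 = A /\ B
w3 = ~(w1 xor A) = ~((A /\ B) xor A)

~((A /\ B) xor A)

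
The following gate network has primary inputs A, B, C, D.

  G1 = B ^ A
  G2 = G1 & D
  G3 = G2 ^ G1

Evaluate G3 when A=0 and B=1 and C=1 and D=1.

0

G1 = 1 ^ 0 = 1
G2 = 1 & 1 = 1
G3 = 1 ^ 1 = 0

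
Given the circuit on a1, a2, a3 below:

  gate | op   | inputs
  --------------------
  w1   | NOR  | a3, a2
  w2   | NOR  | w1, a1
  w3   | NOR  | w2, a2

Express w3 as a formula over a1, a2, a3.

w1 = a3 NOR a2
w2 = w1 NOR a1 = (a3 NOR a2) NOR a1
w3 = w2 NOR a2 = ((a3 NOR a2) NOR a1) NOR a2

((a3 NOR a2) NOR a1) NOR a2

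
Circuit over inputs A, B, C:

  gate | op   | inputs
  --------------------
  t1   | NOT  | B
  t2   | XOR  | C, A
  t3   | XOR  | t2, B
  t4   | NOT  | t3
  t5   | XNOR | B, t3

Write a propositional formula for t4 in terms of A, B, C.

NOT ((C XOR A) XOR B)

t2 = C XOR A
t3 = t2 XOR B = (C XOR A) XOR B
t4 = NOT t3 = NOT ((C XOR A) XOR B)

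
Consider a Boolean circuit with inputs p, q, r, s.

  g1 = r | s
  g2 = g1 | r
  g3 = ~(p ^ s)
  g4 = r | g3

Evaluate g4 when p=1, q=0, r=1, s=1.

g3 = ~(1 ^ 1) = 1
g4 = 1 | 1 = 1

1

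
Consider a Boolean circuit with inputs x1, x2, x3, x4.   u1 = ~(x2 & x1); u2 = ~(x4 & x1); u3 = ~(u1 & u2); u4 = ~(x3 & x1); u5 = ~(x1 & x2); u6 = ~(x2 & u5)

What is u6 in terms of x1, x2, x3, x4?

~(x2 & (~(x1 & x2)))

u5 = ~(x1 & x2)
u6 = ~(x2 & u5) = ~(x2 & (~(x1 & x2)))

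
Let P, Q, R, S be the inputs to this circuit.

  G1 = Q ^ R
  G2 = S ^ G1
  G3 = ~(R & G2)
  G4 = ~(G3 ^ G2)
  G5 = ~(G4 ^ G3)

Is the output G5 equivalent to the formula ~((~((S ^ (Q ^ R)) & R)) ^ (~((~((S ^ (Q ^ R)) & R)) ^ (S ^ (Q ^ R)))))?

G1 = Q ^ R
G2 = S ^ G1 = S ^ (Q ^ R)
G3 = ~(R & G2) = ~(R & (S ^ (Q ^ R)))
G4 = ~(G3 ^ G2) = ~((~(R & (S ^ (Q ^ R)))) ^ (S ^ (Q ^ R)))
G5 = ~(G4 ^ G3) = ~((~((~(R & (S ^ (Q ^ R)))) ^ (S ^ (Q ^ R)))) ^ (~(R & (S ^ (Q ^ R)))))
At P=0, Q=0, R=0, S=0: circuit gives 0, formula gives 0.
At P=0, Q=0, R=0, S=1: circuit gives 1, formula gives 1.
Agrees on all 16 inputs.

Yes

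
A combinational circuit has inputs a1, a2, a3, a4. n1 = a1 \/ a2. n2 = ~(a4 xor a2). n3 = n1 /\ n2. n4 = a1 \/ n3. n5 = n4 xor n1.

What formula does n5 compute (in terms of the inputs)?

(a1 \/ ((a1 \/ a2) /\ (~(a4 xor a2)))) xor (a1 \/ a2)

n1 = a1 \/ a2
n2 = ~(a4 xor a2)
n3 = n1 /\ n2 = (a1 \/ a2) /\ (~(a4 xor a2))
n4 = a1 \/ n3 = a1 \/ ((a1 \/ a2) /\ (~(a4 xor a2)))
n5 = n4 xor n1 = (a1 \/ ((a1 \/ a2) /\ (~(a4 xor a2)))) xor (a1 \/ a2)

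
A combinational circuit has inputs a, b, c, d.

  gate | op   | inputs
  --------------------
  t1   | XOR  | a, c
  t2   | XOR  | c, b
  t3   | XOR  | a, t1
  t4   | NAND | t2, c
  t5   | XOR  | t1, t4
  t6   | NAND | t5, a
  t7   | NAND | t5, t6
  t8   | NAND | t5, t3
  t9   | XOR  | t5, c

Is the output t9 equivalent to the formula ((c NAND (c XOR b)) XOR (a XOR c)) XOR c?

t1 = a XOR c
t2 = c XOR b
t4 = t2 NAND c = (c XOR b) NAND c
t5 = t1 XOR t4 = (a XOR c) XOR ((c XOR b) NAND c)
t9 = t5 XOR c = ((a XOR c) XOR ((c XOR b) NAND c)) XOR c
At a=0, b=0, c=1, d=0: circuit gives 0, formula gives 0.
At a=0, b=0, c=0, d=0: circuit gives 1, formula gives 1.
Agrees on all 16 inputs.

Yes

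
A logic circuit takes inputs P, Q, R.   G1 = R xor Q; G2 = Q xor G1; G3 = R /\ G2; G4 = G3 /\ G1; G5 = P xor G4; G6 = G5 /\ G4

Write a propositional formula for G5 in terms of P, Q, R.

G1 = R xor Q
G2 = Q xor G1 = Q xor (R xor Q)
G3 = R /\ G2 = R /\ (Q xor (R xor Q))
G4 = G3 /\ G1 = (R /\ (Q xor (R xor Q))) /\ (R xor Q)
G5 = P xor G4 = P xor ((R /\ (Q xor (R xor Q))) /\ (R xor Q))

P xor ((R /\ (Q xor (R xor Q))) /\ (R xor Q))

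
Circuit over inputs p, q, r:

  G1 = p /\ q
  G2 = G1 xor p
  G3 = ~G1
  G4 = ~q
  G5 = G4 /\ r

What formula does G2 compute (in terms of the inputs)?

G1 = p /\ q
G2 = G1 xor p = (p /\ q) xor p

(p /\ q) xor p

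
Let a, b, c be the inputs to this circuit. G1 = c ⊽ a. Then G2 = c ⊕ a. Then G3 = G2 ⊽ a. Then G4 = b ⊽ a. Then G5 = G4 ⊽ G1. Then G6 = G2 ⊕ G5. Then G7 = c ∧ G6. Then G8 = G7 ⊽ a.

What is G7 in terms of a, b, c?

c ∧ ((c ⊕ a) ⊕ ((b ⊽ a) ⊽ (c ⊽ a)))

G1 = c ⊽ a
G2 = c ⊕ a
G4 = b ⊽ a
G5 = G4 ⊽ G1 = (b ⊽ a) ⊽ (c ⊽ a)
G6 = G2 ⊕ G5 = (c ⊕ a) ⊕ ((b ⊽ a) ⊽ (c ⊽ a))
G7 = c ∧ G6 = c ∧ ((c ⊕ a) ⊕ ((b ⊽ a) ⊽ (c ⊽ a)))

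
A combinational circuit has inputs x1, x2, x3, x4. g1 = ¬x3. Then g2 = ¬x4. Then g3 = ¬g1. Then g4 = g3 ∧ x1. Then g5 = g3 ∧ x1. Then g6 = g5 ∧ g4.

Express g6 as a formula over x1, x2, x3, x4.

g1 = ¬x3
g3 = ¬g1 = ¬¬x3
g4 = g3 ∧ x1 = ¬¬x3 ∧ x1
g5 = g3 ∧ x1 = ¬¬x3 ∧ x1
g6 = g5 ∧ g4 = (¬¬x3 ∧ x1) ∧ (¬¬x3 ∧ x1)

(¬¬x3 ∧ x1) ∧ (¬¬x3 ∧ x1)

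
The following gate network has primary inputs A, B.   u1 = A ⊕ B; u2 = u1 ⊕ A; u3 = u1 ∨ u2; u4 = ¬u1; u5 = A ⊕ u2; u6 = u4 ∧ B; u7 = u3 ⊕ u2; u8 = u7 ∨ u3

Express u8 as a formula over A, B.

u1 = A ⊕ B
u2 = u1 ⊕ A = (A ⊕ B) ⊕ A
u3 = u1 ∨ u2 = (A ⊕ B) ∨ ((A ⊕ B) ⊕ A)
u7 = u3 ⊕ u2 = ((A ⊕ B) ∨ ((A ⊕ B) ⊕ A)) ⊕ ((A ⊕ B) ⊕ A)
u8 = u7 ∨ u3 = (((A ⊕ B) ∨ ((A ⊕ B) ⊕ A)) ⊕ ((A ⊕ B) ⊕ A)) ∨ ((A ⊕ B) ∨ ((A ⊕ B) ⊕ A))

(((A ⊕ B) ∨ ((A ⊕ B) ⊕ A)) ⊕ ((A ⊕ B) ⊕ A)) ∨ ((A ⊕ B) ∨ ((A ⊕ B) ⊕ A))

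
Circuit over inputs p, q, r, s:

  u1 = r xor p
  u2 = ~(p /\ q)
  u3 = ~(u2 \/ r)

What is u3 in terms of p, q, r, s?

u2 = ~(p /\ q)
u3 = ~(u2 \/ r) = ~((~(p /\ q)) \/ r)

~((~(p /\ q)) \/ r)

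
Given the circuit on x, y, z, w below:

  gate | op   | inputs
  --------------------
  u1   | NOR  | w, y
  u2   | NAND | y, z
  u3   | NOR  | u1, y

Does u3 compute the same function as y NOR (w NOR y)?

u1 = w NOR y
u3 = u1 NOR y = (w NOR y) NOR y
At x=0, y=0, z=0, w=0: circuit gives 0, formula gives 0.
At x=0, y=0, z=0, w=1: circuit gives 1, formula gives 1.
Agrees on all 16 inputs.

Yes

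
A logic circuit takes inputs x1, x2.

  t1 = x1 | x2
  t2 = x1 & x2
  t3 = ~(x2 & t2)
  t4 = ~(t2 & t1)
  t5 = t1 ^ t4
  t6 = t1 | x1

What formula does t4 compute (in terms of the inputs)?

t1 = x1 | x2
t2 = x1 & x2
t4 = ~(t2 & t1) = ~((x1 & x2) & (x1 | x2))

~((x1 & x2) & (x1 | x2))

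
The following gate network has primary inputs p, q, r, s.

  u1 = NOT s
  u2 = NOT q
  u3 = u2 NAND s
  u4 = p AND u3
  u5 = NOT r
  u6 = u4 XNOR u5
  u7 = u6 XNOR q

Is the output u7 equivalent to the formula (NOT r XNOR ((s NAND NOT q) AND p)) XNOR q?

Yes

u2 = NOT q
u3 = u2 NAND s = NOT q NAND s
u4 = p AND u3 = p AND (NOT q NAND s)
u5 = NOT r
u6 = u4 XNOR u5 = (p AND (NOT q NAND s)) XNOR NOT r
u7 = u6 XNOR q = ((p AND (NOT q NAND s)) XNOR NOT r) XNOR q
At p=0, q=0, r=1, s=0: circuit gives 0, formula gives 0.
At p=0, q=0, r=0, s=0: circuit gives 1, formula gives 1.
Agrees on all 16 inputs.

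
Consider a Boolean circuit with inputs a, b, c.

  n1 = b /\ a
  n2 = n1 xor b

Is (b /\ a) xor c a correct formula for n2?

n1 = b /\ a
n2 = n1 xor b = (b /\ a) xor b
At a=0, b=0, c=1: circuit gives 0, formula gives 1.

No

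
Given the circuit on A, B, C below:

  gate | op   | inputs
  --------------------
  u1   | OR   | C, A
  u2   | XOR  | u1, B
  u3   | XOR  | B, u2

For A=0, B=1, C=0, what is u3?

0

u1 = 0 OR 0 = 0
u2 = 0 XOR 1 = 1
u3 = 1 XOR 1 = 0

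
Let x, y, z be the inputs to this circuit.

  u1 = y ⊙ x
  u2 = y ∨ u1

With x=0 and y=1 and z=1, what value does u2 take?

u1 = 1 ⊙ 0 = 0
u2 = 1 ∨ 0 = 1

1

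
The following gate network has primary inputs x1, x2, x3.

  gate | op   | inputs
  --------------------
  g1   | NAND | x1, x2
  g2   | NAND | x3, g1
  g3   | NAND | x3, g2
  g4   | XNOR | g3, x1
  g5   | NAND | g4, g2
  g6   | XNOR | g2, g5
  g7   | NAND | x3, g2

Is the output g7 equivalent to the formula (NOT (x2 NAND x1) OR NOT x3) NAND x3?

g1 = x1 NAND x2
g2 = x3 NAND g1 = x3 NAND (x1 NAND x2)
g7 = x3 NAND g2 = x3 NAND (x3 NAND (x1 NAND x2))
At x1=1, x2=1, x3=1: circuit gives 0, formula gives 0.
At x1=0, x2=0, x3=0: circuit gives 1, formula gives 1.
Agrees on all 8 inputs.

Yes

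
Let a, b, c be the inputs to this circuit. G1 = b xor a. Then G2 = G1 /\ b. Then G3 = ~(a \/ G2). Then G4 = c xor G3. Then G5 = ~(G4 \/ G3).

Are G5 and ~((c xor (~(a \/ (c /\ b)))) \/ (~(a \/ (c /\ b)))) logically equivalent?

No

G1 = b xor a
G2 = G1 /\ b = (b xor a) /\ b
G3 = ~(a \/ G2) = ~(a \/ ((b xor a) /\ b))
G4 = c xor G3 = c xor (~(a \/ ((b xor a) /\ b)))
G5 = ~(G4 \/ G3) = ~((c xor (~(a \/ ((b xor a) /\ b)))) \/ (~(a \/ ((b xor a) /\ b))))
At a=0, b=1, c=0: circuit gives 1, formula gives 0.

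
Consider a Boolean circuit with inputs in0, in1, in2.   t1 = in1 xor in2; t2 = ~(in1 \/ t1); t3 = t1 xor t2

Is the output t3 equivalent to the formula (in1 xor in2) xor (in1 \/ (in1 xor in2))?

No

t1 = in1 xor in2
t2 = ~(in1 \/ t1) = ~(in1 \/ (in1 xor in2))
t3 = t1 xor t2 = (in1 xor in2) xor (~(in1 \/ (in1 xor in2)))
At in0=0, in1=0, in2=0: circuit gives 1, formula gives 0.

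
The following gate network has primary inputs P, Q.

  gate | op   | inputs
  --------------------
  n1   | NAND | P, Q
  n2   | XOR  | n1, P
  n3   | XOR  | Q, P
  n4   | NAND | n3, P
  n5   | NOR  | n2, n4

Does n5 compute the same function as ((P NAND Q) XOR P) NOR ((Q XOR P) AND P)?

n1 = P NAND Q
n2 = n1 XOR P = (P NAND Q) XOR P
n3 = Q XOR P
n4 = n3 NAND P = (Q XOR P) NAND P
n5 = n2 NOR n4 = ((P NAND Q) XOR P) NOR ((Q XOR P) NAND P)
At P=1, Q=0: circuit gives 1, formula gives 0.

No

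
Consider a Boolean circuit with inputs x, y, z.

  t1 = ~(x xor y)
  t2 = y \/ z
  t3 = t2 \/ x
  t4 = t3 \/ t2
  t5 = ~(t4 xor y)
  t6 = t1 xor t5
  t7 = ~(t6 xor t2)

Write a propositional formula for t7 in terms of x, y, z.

~(((~(x xor y)) xor (~((((y \/ z) \/ x) \/ (y \/ z)) xor y))) xor (y \/ z))

t1 = ~(x xor y)
t2 = y \/ z
t3 = t2 \/ x = (y \/ z) \/ x
t4 = t3 \/ t2 = ((y \/ z) \/ x) \/ (y \/ z)
t5 = ~(t4 xor y) = ~((((y \/ z) \/ x) \/ (y \/ z)) xor y)
t6 = t1 xor t5 = (~(x xor y)) xor (~((((y \/ z) \/ x) \/ (y \/ z)) xor y))
t7 = ~(t6 xor t2) = ~(((~(x xor y)) xor (~((((y \/ z) \/ x) \/ (y \/ z)) xor y))) xor (y \/ z))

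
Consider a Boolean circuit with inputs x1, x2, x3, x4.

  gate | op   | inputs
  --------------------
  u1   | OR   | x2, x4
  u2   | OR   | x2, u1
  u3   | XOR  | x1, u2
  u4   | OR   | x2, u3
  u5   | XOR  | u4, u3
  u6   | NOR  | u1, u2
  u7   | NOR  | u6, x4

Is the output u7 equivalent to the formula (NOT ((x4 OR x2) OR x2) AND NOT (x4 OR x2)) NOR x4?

Yes

u1 = x2 OR x4
u2 = x2 OR u1 = x2 OR (x2 OR x4)
u6 = u1 NOR u2 = (x2 OR x4) NOR (x2 OR (x2 OR x4))
u7 = u6 NOR x4 = ((x2 OR x4) NOR (x2 OR (x2 OR x4))) NOR x4
At x1=0, x2=0, x3=0, x4=0: circuit gives 0, formula gives 0.
At x1=0, x2=1, x3=0, x4=0: circuit gives 1, formula gives 1.
Agrees on all 16 inputs.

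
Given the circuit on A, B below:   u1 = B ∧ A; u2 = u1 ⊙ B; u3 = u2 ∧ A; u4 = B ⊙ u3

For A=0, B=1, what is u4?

u1 = 1 ∧ 0 = 0
u2 = 0 ⊙ 1 = 0
u3 = 0 ∧ 0 = 0
u4 = 1 ⊙ 0 = 0

0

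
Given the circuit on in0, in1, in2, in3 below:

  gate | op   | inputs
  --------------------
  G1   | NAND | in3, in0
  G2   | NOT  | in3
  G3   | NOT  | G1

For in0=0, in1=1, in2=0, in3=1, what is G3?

G1 = 1 NAND 0 = 1
G3 = NOT 1 = 0

0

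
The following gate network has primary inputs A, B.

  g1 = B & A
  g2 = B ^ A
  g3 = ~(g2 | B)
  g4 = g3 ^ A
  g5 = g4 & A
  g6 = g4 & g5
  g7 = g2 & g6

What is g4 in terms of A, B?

g2 = B ^ A
g3 = ~(g2 | B) = ~((B ^ A) | B)
g4 = g3 ^ A = (~((B ^ A) | B)) ^ A

(~((B ^ A) | B)) ^ A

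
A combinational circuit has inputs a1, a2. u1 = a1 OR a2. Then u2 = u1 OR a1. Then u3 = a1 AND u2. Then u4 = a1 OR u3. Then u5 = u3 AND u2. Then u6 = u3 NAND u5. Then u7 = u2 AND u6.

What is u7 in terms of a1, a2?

((a1 OR a2) OR a1) AND ((a1 AND ((a1 OR a2) OR a1)) NAND ((a1 AND ((a1 OR a2) OR a1)) AND ((a1 OR a2) OR a1)))

u1 = a1 OR a2
u2 = u1 OR a1 = (a1 OR a2) OR a1
u3 = a1 AND u2 = a1 AND ((a1 OR a2) OR a1)
u5 = u3 AND u2 = (a1 AND ((a1 OR a2) OR a1)) AND ((a1 OR a2) OR a1)
u6 = u3 NAND u5 = (a1 AND ((a1 OR a2) OR a1)) NAND ((a1 AND ((a1 OR a2) OR a1)) AND ((a1 OR a2) OR a1))
u7 = u2 AND u6 = ((a1 OR a2) OR a1) AND ((a1 AND ((a1 OR a2) OR a1)) NAND ((a1 AND ((a1 OR a2) OR a1)) AND ((a1 OR a2) OR a1)))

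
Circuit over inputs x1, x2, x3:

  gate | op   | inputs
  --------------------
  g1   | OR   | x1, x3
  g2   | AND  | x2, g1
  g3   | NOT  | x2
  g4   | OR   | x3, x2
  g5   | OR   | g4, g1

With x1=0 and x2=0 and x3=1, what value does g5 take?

g1 = 0 OR 1 = 1
g4 = 1 OR 0 = 1
g5 = 1 OR 1 = 1

1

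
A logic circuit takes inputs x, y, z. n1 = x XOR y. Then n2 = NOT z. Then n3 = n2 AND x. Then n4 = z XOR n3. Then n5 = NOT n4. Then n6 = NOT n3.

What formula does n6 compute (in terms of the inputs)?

n2 = NOT z
n3 = n2 AND x = NOT z AND x
n6 = NOT n3 = NOT (NOT z AND x)

NOT (NOT z AND x)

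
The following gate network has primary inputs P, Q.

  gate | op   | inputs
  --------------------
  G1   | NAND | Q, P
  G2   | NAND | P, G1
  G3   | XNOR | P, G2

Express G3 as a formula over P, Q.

P XNOR (P NAND (Q NAND P))

G1 = Q NAND P
G2 = P NAND G1 = P NAND (Q NAND P)
G3 = P XNOR G2 = P XNOR (P NAND (Q NAND P))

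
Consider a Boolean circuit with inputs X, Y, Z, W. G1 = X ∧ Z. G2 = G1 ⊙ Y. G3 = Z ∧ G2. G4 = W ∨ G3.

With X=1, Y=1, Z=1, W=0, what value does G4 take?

G1 = 1 ∧ 1 = 1
G2 = 1 ⊙ 1 = 1
G3 = 1 ∧ 1 = 1
G4 = 0 ∨ 1 = 1

1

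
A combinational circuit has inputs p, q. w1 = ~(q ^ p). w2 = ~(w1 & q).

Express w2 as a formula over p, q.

w1 = ~(q ^ p)
w2 = ~(w1 & q) = ~((~(q ^ p)) & q)

~((~(q ^ p)) & q)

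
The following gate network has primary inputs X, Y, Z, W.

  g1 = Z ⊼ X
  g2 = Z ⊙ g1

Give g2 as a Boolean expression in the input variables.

g1 = Z ⊼ X
g2 = Z ⊙ g1 = Z ⊙ (Z ⊼ X)

Z ⊙ (Z ⊼ X)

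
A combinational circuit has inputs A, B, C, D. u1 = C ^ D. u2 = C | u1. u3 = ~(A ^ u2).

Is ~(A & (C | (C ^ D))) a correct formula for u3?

No

u1 = C ^ D
u2 = C | u1 = C | (C ^ D)
u3 = ~(A ^ u2) = ~(A ^ (C | (C ^ D)))
At A=0, B=0, C=0, D=1: circuit gives 0, formula gives 1.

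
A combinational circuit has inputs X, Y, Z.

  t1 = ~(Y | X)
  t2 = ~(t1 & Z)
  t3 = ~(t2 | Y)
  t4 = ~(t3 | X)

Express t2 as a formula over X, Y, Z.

t1 = ~(Y | X)
t2 = ~(t1 & Z) = ~((~(Y | X)) & Z)

~((~(Y | X)) & Z)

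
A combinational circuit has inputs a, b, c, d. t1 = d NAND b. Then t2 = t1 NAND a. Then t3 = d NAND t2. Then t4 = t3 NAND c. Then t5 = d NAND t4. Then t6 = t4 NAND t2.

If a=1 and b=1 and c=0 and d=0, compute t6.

t1 = 0 NAND 1 = 1
t2 = 1 NAND 1 = 0
t3 = 0 NAND 0 = 1
t4 = 1 NAND 0 = 1
t6 = 1 NAND 0 = 1

1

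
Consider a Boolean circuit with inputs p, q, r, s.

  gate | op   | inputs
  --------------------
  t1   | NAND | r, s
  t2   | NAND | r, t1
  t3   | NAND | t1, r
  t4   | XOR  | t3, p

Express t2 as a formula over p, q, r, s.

r NAND (r NAND s)

t1 = r NAND s
t2 = r NAND t1 = r NAND (r NAND s)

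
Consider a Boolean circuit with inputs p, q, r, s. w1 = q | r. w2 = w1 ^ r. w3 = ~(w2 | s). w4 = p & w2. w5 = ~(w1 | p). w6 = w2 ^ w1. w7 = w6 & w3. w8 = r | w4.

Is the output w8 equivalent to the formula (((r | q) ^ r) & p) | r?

Yes

w1 = q | r
w2 = w1 ^ r = (q | r) ^ r
w4 = p & w2 = p & ((q | r) ^ r)
w8 = r | w4 = r | (p & ((q | r) ^ r))
At p=0, q=0, r=0, s=0: circuit gives 0, formula gives 0.
At p=0, q=0, r=1, s=0: circuit gives 1, formula gives 1.
Agrees on all 16 inputs.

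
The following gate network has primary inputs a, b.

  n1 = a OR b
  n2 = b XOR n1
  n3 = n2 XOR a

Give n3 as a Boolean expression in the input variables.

n1 = a OR b
n2 = b XOR n1 = b XOR (a OR b)
n3 = n2 XOR a = (b XOR (a OR b)) XOR a

(b XOR (a OR b)) XOR a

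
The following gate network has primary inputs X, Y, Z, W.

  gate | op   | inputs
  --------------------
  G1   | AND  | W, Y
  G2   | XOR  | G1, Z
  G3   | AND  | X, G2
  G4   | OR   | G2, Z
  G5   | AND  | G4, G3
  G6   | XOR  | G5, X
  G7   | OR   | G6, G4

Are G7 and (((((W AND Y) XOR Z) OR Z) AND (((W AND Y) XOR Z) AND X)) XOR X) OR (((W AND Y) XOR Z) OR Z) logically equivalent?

Yes

G1 = W AND Y
G2 = G1 XOR Z = (W AND Y) XOR Z
G3 = X AND G2 = X AND ((W AND Y) XOR Z)
G4 = G2 OR Z = ((W AND Y) XOR Z) OR Z
G5 = G4 AND G3 = (((W AND Y) XOR Z) OR Z) AND (X AND ((W AND Y) XOR Z))
G6 = G5 XOR X = ((((W AND Y) XOR Z) OR Z) AND (X AND ((W AND Y) XOR Z))) XOR X
G7 = G6 OR G4 = (((((W AND Y) XOR Z) OR Z) AND (X AND ((W AND Y) XOR Z))) XOR X) OR (((W AND Y) XOR Z) OR Z)
At X=0, Y=0, Z=0, W=0: circuit gives 0, formula gives 0.
At X=0, Y=0, Z=1, W=0: circuit gives 1, formula gives 1.
Agrees on all 16 inputs.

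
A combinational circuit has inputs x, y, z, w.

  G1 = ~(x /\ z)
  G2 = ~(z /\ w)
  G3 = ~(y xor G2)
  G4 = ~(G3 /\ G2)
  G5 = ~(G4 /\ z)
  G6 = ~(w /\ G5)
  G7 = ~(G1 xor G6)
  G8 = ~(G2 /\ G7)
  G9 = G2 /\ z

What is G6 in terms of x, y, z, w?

G2 = ~(z /\ w)
G3 = ~(y xor G2) = ~(y xor (~(z /\ w)))
G4 = ~(G3 /\ G2) = ~((~(y xor (~(z /\ w)))) /\ (~(z /\ w)))
G5 = ~(G4 /\ z) = ~((~((~(y xor (~(z /\ w)))) /\ (~(z /\ w)))) /\ z)
G6 = ~(w /\ G5) = ~(w /\ (~((~((~(y xor (~(z /\ w)))) /\ (~(z /\ w)))) /\ z)))

~(w /\ (~((~((~(y xor (~(z /\ w)))) /\ (~(z /\ w)))) /\ z)))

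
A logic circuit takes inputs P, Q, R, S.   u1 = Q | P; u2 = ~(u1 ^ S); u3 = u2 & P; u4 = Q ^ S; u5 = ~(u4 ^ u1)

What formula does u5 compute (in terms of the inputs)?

u1 = Q | P
u4 = Q ^ S
u5 = ~(u4 ^ u1) = ~((Q ^ S) ^ (Q | P))

~((Q ^ S) ^ (Q | P))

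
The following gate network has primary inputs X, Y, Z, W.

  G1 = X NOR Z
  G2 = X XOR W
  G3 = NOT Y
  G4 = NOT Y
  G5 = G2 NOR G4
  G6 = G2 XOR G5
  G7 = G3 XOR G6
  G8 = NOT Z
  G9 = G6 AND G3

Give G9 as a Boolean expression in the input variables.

((X XOR W) XOR ((X XOR W) NOR NOT Y)) AND NOT Y

G2 = X XOR W
G3 = NOT Y
G4 = NOT Y
G5 = G2 NOR G4 = (X XOR W) NOR NOT Y
G6 = G2 XOR G5 = (X XOR W) XOR ((X XOR W) NOR NOT Y)
G9 = G6 AND G3 = ((X XOR W) XOR ((X XOR W) NOR NOT Y)) AND NOT Y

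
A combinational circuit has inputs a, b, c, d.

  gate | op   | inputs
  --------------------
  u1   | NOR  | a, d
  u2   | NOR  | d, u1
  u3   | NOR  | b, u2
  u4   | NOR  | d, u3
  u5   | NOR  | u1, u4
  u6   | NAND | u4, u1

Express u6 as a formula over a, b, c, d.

u1 = a NOR d
u2 = d NOR u1 = d NOR (a NOR d)
u3 = b NOR u2 = b NOR (d NOR (a NOR d))
u4 = d NOR u3 = d NOR (b NOR (d NOR (a NOR d)))
u6 = u4 NAND u1 = (d NOR (b NOR (d NOR (a NOR d)))) NAND (a NOR d)

(d NOR (b NOR (d NOR (a NOR d)))) NAND (a NOR d)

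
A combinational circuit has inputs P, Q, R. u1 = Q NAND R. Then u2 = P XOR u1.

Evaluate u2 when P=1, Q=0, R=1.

0

u1 = 0 NAND 1 = 1
u2 = 1 XOR 1 = 0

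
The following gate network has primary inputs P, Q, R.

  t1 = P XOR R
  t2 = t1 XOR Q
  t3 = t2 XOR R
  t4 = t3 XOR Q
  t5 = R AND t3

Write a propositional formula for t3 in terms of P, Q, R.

((P XOR R) XOR Q) XOR R

t1 = P XOR R
t2 = t1 XOR Q = (P XOR R) XOR Q
t3 = t2 XOR R = ((P XOR R) XOR Q) XOR R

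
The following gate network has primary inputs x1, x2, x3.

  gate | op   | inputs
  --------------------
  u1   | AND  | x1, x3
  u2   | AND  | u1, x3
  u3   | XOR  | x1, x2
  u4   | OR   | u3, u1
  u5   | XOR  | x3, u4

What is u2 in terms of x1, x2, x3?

u1 = x1 AND x3
u2 = u1 AND x3 = (x1 AND x3) AND x3

(x1 AND x3) AND x3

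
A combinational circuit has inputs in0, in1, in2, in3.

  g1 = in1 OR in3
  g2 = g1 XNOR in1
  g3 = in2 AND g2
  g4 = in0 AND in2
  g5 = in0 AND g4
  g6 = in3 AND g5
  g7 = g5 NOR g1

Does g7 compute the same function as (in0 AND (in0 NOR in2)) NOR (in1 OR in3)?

No

g1 = in1 OR in3
g4 = in0 AND in2
g5 = in0 AND g4 = in0 AND (in0 AND in2)
g7 = g5 NOR g1 = (in0 AND (in0 AND in2)) NOR (in1 OR in3)
At in0=1, in1=0, in2=1, in3=0: circuit gives 0, formula gives 1.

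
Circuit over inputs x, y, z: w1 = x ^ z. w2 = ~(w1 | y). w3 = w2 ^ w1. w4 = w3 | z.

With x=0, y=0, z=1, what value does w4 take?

1

w1 = 0 ^ 1 = 1
w2 = ~(1 | 0) = 0
w3 = 0 ^ 1 = 1
w4 = 1 | 1 = 1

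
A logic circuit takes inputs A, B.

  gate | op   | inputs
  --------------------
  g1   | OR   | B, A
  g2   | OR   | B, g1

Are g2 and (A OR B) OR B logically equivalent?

Yes

g1 = B OR A
g2 = B OR g1 = B OR (B OR A)
At A=0, B=0: circuit gives 0, formula gives 0.
At A=0, B=1: circuit gives 1, formula gives 1.
Agrees on all 4 inputs.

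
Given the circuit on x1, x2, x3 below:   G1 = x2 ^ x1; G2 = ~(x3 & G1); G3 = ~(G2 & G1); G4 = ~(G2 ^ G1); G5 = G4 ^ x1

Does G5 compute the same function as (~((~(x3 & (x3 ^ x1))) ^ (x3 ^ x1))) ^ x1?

No

G1 = x2 ^ x1
G2 = ~(x3 & G1) = ~(x3 & (x2 ^ x1))
G4 = ~(G2 ^ G1) = ~((~(x3 & (x2 ^ x1))) ^ (x2 ^ x1))
G5 = G4 ^ x1 = (~((~(x3 & (x2 ^ x1))) ^ (x2 ^ x1))) ^ x1
At x1=0, x2=1, x3=0: circuit gives 1, formula gives 0.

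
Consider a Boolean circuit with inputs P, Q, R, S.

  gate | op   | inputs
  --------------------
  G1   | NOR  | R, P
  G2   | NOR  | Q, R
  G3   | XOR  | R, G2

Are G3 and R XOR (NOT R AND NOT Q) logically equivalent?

Yes

G2 = Q NOR R
G3 = R XOR G2 = R XOR (Q NOR R)
At P=0, Q=1, R=0, S=0: circuit gives 0, formula gives 0.
At P=0, Q=0, R=0, S=0: circuit gives 1, formula gives 1.
Agrees on all 16 inputs.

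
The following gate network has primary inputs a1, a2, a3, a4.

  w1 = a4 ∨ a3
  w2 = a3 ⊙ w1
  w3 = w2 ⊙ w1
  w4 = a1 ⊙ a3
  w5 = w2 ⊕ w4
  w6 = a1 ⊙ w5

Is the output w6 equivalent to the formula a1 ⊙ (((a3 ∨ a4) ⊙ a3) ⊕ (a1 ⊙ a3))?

Yes

w1 = a4 ∨ a3
w2 = a3 ⊙ w1 = a3 ⊙ (a4 ∨ a3)
w4 = a1 ⊙ a3
w5 = w2 ⊕ w4 = (a3 ⊙ (a4 ∨ a3)) ⊕ (a1 ⊙ a3)
w6 = a1 ⊙ w5 = a1 ⊙ ((a3 ⊙ (a4 ∨ a3)) ⊕ (a1 ⊙ a3))
At a1=0, a2=0, a3=0, a4=1: circuit gives 0, formula gives 0.
At a1=0, a2=0, a3=0, a4=0: circuit gives 1, formula gives 1.
Agrees on all 16 inputs.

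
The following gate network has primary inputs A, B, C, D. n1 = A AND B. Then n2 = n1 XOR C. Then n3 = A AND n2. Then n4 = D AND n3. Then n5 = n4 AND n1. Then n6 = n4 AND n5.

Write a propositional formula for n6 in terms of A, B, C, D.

n1 = A AND B
n2 = n1 XOR C = (A AND B) XOR C
n3 = A AND n2 = A AND ((A AND B) XOR C)
n4 = D AND n3 = D AND (A AND ((A AND B) XOR C))
n5 = n4 AND n1 = (D AND (A AND ((A AND B) XOR C))) AND (A AND B)
n6 = n4 AND n5 = (D AND (A AND ((A AND B) XOR C))) AND ((D AND (A AND ((A AND B) XOR C))) AND (A AND B))

(D AND (A AND ((A AND B) XOR C))) AND ((D AND (A AND ((A AND B) XOR C))) AND (A AND B))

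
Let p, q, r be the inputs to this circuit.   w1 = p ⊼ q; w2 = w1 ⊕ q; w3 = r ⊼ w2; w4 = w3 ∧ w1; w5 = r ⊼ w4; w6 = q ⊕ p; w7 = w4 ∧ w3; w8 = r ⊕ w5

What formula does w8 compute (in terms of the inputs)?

w1 = p ⊼ q
w2 = w1 ⊕ q = (p ⊼ q) ⊕ q
w3 = r ⊼ w2 = r ⊼ ((p ⊼ q) ⊕ q)
w4 = w3 ∧ w1 = (r ⊼ ((p ⊼ q) ⊕ q)) ∧ (p ⊼ q)
w5 = r ⊼ w4 = r ⊼ ((r ⊼ ((p ⊼ q) ⊕ q)) ∧ (p ⊼ q))
w8 = r ⊕ w5 = r ⊕ (r ⊼ ((r ⊼ ((p ⊼ q) ⊕ q)) ∧ (p ⊼ q)))

r ⊕ (r ⊼ ((r ⊼ ((p ⊼ q) ⊕ q)) ∧ (p ⊼ q)))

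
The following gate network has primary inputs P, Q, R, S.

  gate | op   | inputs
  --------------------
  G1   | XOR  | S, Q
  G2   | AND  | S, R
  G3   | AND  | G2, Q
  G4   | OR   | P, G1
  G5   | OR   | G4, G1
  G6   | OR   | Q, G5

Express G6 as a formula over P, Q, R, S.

Q OR ((P OR (S XOR Q)) OR (S XOR Q))

G1 = S XOR Q
G4 = P OR G1 = P OR (S XOR Q)
G5 = G4 OR G1 = (P OR (S XOR Q)) OR (S XOR Q)
G6 = Q OR G5 = Q OR ((P OR (S XOR Q)) OR (S XOR Q))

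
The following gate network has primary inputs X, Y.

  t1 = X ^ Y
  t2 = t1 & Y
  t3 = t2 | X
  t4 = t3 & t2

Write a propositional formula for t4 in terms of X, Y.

t1 = X ^ Y
t2 = t1 & Y = (X ^ Y) & Y
t3 = t2 | X = ((X ^ Y) & Y) | X
t4 = t3 & t2 = (((X ^ Y) & Y) | X) & ((X ^ Y) & Y)

(((X ^ Y) & Y) | X) & ((X ^ Y) & Y)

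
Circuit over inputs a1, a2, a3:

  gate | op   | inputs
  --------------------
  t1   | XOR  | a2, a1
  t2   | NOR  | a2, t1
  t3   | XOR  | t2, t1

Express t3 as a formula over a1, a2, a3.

(a2 NOR (a2 XOR a1)) XOR (a2 XOR a1)

t1 = a2 XOR a1
t2 = a2 NOR t1 = a2 NOR (a2 XOR a1)
t3 = t2 XOR t1 = (a2 NOR (a2 XOR a1)) XOR (a2 XOR a1)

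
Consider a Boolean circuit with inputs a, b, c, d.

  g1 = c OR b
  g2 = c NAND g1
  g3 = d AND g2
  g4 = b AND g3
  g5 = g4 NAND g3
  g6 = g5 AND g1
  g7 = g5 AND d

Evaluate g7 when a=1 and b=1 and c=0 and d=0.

0

g1 = 0 OR 1 = 1
g2 = 0 NAND 1 = 1
g3 = 0 AND 1 = 0
g4 = 1 AND 0 = 0
g5 = 0 NAND 0 = 1
g7 = 1 AND 0 = 0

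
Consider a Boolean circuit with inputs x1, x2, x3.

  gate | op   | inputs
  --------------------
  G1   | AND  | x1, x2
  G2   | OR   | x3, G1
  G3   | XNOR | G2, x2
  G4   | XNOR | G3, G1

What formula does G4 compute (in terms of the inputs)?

((x3 OR (x1 AND x2)) XNOR x2) XNOR (x1 AND x2)

G1 = x1 AND x2
G2 = x3 OR G1 = x3 OR (x1 AND x2)
G3 = G2 XNOR x2 = (x3 OR (x1 AND x2)) XNOR x2
G4 = G3 XNOR G1 = ((x3 OR (x1 AND x2)) XNOR x2) XNOR (x1 AND x2)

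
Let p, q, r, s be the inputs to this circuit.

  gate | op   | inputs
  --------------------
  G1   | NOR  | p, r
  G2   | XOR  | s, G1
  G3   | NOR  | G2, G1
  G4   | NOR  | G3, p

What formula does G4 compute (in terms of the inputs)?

G1 = p NOR r
G2 = s XOR G1 = s XOR (p NOR r)
G3 = G2 NOR G1 = (s XOR (p NOR r)) NOR (p NOR r)
G4 = G3 NOR p = ((s XOR (p NOR r)) NOR (p NOR r)) NOR p

((s XOR (p NOR r)) NOR (p NOR r)) NOR p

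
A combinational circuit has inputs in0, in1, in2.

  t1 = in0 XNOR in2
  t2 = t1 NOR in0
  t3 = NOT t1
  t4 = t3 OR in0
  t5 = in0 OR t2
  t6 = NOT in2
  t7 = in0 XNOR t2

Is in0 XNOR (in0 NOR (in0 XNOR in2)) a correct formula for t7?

t1 = in0 XNOR in2
t2 = t1 NOR in0 = (in0 XNOR in2) NOR in0
t7 = in0 XNOR t2 = in0 XNOR ((in0 XNOR in2) NOR in0)
At in0=0, in1=0, in2=1: circuit gives 0, formula gives 0.
At in0=0, in1=0, in2=0: circuit gives 1, formula gives 1.
Agrees on all 8 inputs.

Yes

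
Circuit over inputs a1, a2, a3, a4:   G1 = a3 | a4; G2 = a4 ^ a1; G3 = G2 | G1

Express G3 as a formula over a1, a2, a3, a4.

(a4 ^ a1) | (a3 | a4)

G1 = a3 | a4
G2 = a4 ^ a1
G3 = G2 | G1 = (a4 ^ a1) | (a3 | a4)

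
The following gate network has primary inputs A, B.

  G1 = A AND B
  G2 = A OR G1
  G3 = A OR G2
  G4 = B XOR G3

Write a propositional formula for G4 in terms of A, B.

G1 = A AND B
G2 = A OR G1 = A OR (A AND B)
G3 = A OR G2 = A OR (A OR (A AND B))
G4 = B XOR G3 = B XOR (A OR (A OR (A AND B)))

B XOR (A OR (A OR (A AND B)))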